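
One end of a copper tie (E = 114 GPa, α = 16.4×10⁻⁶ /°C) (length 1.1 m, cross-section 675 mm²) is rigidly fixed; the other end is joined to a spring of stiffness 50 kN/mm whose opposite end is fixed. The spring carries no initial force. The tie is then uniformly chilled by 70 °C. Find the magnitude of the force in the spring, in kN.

P ≈ 36.8 kN

If the spring were absent the tie would shorten by αΔT L = 16.4×10⁻⁶ × 70 × 1100 = 1.263 mm.
Let P be the tensile force in the spring. The tie extends elastically by PL/(AE) and the spring stretches by P/k; together these equal δ_free.
P [ L/(AE) + 1/k ] = δ_free → P [ 1100/(675×114×10³) + 1/(50×10³) ] = 1.263.
P = 1.263 / 3.429×10⁻⁵ = 36820 N.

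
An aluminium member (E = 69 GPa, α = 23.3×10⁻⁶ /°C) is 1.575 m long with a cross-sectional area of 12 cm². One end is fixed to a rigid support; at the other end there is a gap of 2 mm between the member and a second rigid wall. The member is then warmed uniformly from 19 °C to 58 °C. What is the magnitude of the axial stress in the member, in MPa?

If the wall were absent the member would grow by αΔT L = 23.3×10⁻⁶ × 39 × 1575 = 1.431 mm.
Since δ_free = 1.43 mm is less than the 2 mm gap, the member never touches the wall. No axial force develops.

σ ≈ 0 MPa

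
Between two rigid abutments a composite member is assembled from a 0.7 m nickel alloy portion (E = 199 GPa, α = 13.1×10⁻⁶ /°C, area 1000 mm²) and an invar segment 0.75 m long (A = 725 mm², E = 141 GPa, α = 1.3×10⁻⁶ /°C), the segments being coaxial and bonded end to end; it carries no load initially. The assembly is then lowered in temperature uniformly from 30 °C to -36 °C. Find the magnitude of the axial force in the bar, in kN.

P ≈ 61.7 kN (tensile)

If the supports were absent, the total length change would be Σ αᵢΔT Lᵢ = 13.1×10⁻⁶×66×700 + 1.3×10⁻⁶×66×750 = 0.6696 mm.
The rigid supports impose zero overall length change; the single axial force P common to all segments must satisfy P Σ Lᵢ/(AᵢEᵢ) = δ_free.
The series flexibility is Σ Lᵢ/(AᵢEᵢ) = 700/(1000×199×10³) + 750/(725×141×10³) = 1.085×10⁻⁵ mm/N.
P = 0.6696 / 1.085×10⁻⁵ = 61690 N = 61.69 kN, tensile.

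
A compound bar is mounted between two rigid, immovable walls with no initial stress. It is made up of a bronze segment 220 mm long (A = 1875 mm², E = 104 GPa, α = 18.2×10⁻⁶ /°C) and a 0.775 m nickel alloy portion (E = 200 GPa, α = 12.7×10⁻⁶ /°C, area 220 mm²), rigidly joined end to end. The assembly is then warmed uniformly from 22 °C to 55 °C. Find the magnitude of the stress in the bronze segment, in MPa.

If the supports were absent, the total length change would be Σ αᵢΔT Lᵢ = 18.2×10⁻⁶×33×220 + 12.7×10⁻⁶×33×775 = 0.4569 mm.
The walls prevent any net length change, so an axial force P (same in every segment) develops. Compatibility: P · Σ Lᵢ/(AᵢEᵢ) = δ_free.
The series flexibility is Σ Lᵢ/(AᵢEᵢ) = 220/(1875×104×10³) + 775/(220×200×10³) = 1.874×10⁻⁵ mm/N.
Hence P = δ_free / Σ(L/AE) = 0.4569/1.874×10⁻⁵ = 24.38 kN (compressive).
σ_{bronze} = P / A = 24380 / 1875 = 13 MPa.

σ ≈ 13 MPa (compressive)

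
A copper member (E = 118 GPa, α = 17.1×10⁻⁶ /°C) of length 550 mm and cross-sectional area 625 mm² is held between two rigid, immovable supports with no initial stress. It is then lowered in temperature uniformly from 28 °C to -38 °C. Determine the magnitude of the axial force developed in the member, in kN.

With zero net strain, σ = E·αΔT = 118 GPa × 17.1×10⁻⁶ × 66 = 133.2 MPa.
Then P = σA = 133.2 × 625 mm² = 83.23 kN, tensile.

P ≈ 83.2 kN (tensile)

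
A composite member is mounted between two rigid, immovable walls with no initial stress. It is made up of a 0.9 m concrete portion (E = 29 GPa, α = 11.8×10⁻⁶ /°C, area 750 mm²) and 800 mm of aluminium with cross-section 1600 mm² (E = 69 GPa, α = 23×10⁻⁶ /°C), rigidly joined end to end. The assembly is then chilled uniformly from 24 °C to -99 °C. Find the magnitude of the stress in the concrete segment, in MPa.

If the supports were absent, the total length change would be Σ αᵢΔT Lᵢ = 11.8×10⁻⁶×123×900 + 23×10⁻⁶×123×800 = 3.569 mm.
The rigid supports impose zero overall length change; the single axial force P common to all segments must satisfy P Σ Lᵢ/(AᵢEᵢ) = δ_free.
The series flexibility is Σ Lᵢ/(AᵢEᵢ) = 900/(750×29×10³) + 800/(1600×69×10³) = 4.863×10⁻⁵ mm/N.
P = 3.569 / 4.863×10⁻⁵ = 73410 N = 73.41 kN, tensile.
σ_{concrete} = P / A = 73410 / 750 = 97.88 MPa.

σ ≈ 97.9 MPa (tensile)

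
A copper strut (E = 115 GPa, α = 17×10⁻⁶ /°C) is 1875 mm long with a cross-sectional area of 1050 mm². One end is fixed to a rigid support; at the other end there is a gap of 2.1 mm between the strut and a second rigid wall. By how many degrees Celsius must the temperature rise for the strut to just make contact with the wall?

Contact occurs when the free expansion equals the gap: αΔT L = 2.1 mm.
ΔT = 2.1 / (17×10⁻⁶ × 1875) = 65.88 °C.

ΔT ≈ 65.9 °C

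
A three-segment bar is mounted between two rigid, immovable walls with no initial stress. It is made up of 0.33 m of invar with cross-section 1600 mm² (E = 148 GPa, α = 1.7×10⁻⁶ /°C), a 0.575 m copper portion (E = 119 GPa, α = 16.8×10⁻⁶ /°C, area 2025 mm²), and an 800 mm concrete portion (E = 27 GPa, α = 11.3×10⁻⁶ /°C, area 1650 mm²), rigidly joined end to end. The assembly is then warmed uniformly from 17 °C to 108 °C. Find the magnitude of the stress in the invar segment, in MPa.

Free thermal expansion of the whole bar: Σ αᵢΔT Lᵢ = 1.7×10⁻⁶×91×330 + 16.8×10⁻⁶×91×575 + 11.3×10⁻⁶×91×800 = 1.753 mm.
Since the ends are fixed, an axial force P builds up, equal in every segment, with P · Σ Lᵢ/(AᵢEᵢ) = δ_free.
Σ Lᵢ/(AᵢEᵢ) = 330/(1600×148×10³) + 575/(2025×119×10³) + 800/(1650×27×10³) = 2.174×10⁻⁵ mm/N.
Hence P = δ_free / Σ(L/AE) = 1.753/2.174×10⁻⁵ = 80.63 kN (compressive).
σ_{invar} = P / A = 80630 / 1600 = 50.4 MPa.

σ ≈ 50.4 MPa (compressive)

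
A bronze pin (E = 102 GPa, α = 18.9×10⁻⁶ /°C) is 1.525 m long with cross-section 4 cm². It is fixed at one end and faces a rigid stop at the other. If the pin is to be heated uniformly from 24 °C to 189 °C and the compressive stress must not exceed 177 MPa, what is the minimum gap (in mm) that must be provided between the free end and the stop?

g ≈ 2.11 mm

Free expansion if unrestrained: δ_free = αΔT L = 18.9×10⁻⁶ × 165 × 1525 = 4.756 mm.
At the allowable stress the elastic shortening the wall may impose is σL/E = 177 × 1525 / (102×10³) = 2.646 mm.
The gap must absorb the remainder: g_min = 4.756 − 2.646 = 2.109 mm.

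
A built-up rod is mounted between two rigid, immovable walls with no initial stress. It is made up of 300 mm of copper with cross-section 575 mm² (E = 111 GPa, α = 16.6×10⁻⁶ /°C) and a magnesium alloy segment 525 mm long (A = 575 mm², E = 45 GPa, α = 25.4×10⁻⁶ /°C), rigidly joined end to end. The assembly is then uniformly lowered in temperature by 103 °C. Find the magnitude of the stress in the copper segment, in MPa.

With the walls removed the bar would change length by δ_free = Σ αᵢΔT Lᵢ = 16.6×10⁻⁶×103×300 + 25.4×10⁻⁶×103×525 = 1.886 mm.
Since the ends are fixed, an axial force P builds up, equal in every segment, with P · Σ Lᵢ/(AᵢEᵢ) = δ_free.
Σ Lᵢ/(AᵢEᵢ) = 300/(575×111×10³) + 525/(575×45×10³) = 2.499×10⁻⁵ mm/N.
So P = 1.886 / 2.499×10⁻⁵ = 75.49 kN, tensile.
σ_{copper} = P / A = 75490 / 575 = 131.3 MPa.

σ ≈ 131 MPa (tensile)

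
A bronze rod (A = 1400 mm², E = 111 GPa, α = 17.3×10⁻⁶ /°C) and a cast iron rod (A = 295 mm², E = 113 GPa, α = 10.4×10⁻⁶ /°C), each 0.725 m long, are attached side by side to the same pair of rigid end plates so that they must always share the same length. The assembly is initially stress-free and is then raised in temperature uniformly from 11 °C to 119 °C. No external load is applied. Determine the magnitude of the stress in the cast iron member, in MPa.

Both members must finish at the same length. With the larger α, the bronze tends to over-expand; the plates restrain it, putting the bronze in compression and the cast iron in tension. With no external load the two internal forces are equal and opposite, magnitude P.
Equating the net (thermal + elastic) strains gives |α₁ − α₂|·ΔT = P·[1/(A₁E₁) + 1/(A₂E₂)].
|α₁ − α₂|·ΔT = 6.9×10⁻⁶ × 108 = 0.0007452.
1/(A₁E₁) + 1/(A₂E₂) = 1/(1400×111×10³) + 1/(295×113×10³) = 3.643×10⁻⁸ N⁻¹.
So P = 0.0007452 / 3.643×10⁻⁸ = 20.45 kN.
σ_{cast iron} = P/A₂ = 20450/295 = 69.33 MPa, tensile.

σ ≈ 69.3 MPa (tensile)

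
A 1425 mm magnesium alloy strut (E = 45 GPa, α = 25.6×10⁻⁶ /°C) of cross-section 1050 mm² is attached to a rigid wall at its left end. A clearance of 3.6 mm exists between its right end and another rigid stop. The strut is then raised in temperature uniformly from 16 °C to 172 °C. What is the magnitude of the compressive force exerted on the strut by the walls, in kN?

Unrestrained expansion: δ_free = αΔT L = 25.6×10⁻⁶ × 156 × 1425 = 5.691 mm.
The gap closes (δ_free > 3.6 mm) and the wall then resists a further 5.691 − 3.6 = 2.091 mm of expansion.
Compatibility: PL/(AE) = 2.091 mm, so σ = P/A = E × (2.091/1425) = 66.03 MPa.
P = σA = 66.03 × 1050 = 69.33 kN.

P ≈ 69.3 kN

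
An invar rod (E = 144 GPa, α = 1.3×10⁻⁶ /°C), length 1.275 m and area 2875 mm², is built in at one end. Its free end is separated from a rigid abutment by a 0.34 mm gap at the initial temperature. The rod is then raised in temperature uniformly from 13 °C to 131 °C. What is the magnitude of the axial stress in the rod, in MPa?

Unrestrained expansion: δ_free = αΔT L = 1.3×10⁻⁶ × 118 × 1275 = 0.1956 mm.
This is smaller than the 0.34 mm clearance, so the rod expands freely without reaching the stop — the stress is zero.

σ ≈ 0 MPa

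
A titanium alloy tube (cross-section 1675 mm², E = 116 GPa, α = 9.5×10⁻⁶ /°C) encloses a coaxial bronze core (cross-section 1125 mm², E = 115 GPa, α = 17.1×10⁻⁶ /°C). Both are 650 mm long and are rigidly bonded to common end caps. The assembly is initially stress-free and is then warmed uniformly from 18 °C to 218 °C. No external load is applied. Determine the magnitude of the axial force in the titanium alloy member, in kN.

P ≈ 118 kN (tensile in the titanium alloy)

The bronze has the larger α, so on heating it would change length more than the titanium alloy if both were free. The rigid plates force a common final length, so the bronze is put into compression and the titanium alloy into tension, with equal and opposite forces P (no external load).
Equating the net (thermal + elastic) strains gives |α₁ − α₂|·ΔT = P·[1/(A₁E₁) + 1/(A₂E₂)].
|α₁ − α₂|·ΔT = 7.6×10⁻⁶ × 200 = 0.00152.
1/(A₁E₁) + 1/(A₂E₂) = 1/(1675×116×10³) + 1/(1125×115×10³) = 1.288×10⁻⁸ N⁻¹.
P = 0.00152 / 1.288×10⁻⁸ = 118000 N = 118 kN.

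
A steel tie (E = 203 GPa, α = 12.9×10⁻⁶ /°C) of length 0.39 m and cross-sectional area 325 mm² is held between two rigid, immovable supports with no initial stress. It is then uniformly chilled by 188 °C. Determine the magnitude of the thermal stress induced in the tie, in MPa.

σ ≈ 492 MPa (tensile)

The supports are rigid, so the total axial strain is zero. The restrained thermal strain is ε = αΔT = 12.9×10⁻⁶ × 188 = 2425.2×10⁻⁶.
σ = EαΔT = 203×10³ × 12.9×10⁻⁶ × 188 = 492.3 MPa (tensile; the tie is trying to contract).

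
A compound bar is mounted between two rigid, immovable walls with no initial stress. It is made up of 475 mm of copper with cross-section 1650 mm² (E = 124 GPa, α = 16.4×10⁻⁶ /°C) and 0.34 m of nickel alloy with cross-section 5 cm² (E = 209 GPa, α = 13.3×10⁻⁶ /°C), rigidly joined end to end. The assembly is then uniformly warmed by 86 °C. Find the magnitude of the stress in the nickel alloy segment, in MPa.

σ ≈ 380 MPa (compressive)

Free thermal expansion of the whole bar: Σ αᵢΔT Lᵢ = 16.4×10⁻⁶×86×475 + 13.3×10⁻⁶×86×340 = 1.059 mm.
The walls prevent any net length change, so an axial force P (same in every segment) develops. Compatibility: P · Σ Lᵢ/(AᵢEᵢ) = δ_free.
The series flexibility is Σ Lᵢ/(AᵢEᵢ) = 475/(1650×124×10³) + 340/(500×209×10³) = 5.575×10⁻⁶ mm/N.
P = 1.059 / 5.575×10⁻⁶ = 189900 N = 189.9 kN, compressive.
σ_{nickel alloy} = P / A = 189900 / 500 = 379.8 MPa.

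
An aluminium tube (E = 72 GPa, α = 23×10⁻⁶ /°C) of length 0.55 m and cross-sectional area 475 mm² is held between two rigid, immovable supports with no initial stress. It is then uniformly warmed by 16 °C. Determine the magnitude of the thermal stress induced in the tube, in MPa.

σ ≈ 26.5 MPa (compressive)

The supports are rigid, so the total axial strain is zero. The restrained thermal strain is ε = αΔT = 23×10⁻⁶ × 16 = 368×10⁻⁶.
Hence σ = E·αΔT = 72×10³ × 368×10⁻⁶ = 26.5 MPa, compressive.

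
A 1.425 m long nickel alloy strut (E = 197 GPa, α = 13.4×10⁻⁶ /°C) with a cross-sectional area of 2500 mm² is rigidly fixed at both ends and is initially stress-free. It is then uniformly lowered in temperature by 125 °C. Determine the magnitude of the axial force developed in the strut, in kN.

Full restraint means ε = 0, so the stress is σ = EαΔT = 197×10³ × 13.4×10⁻⁶ × 125 = 330 MPa.
Then P = σA = 330 × 2500 mm² = 824.9 kN, tensile.

P ≈ 825 kN (tensile)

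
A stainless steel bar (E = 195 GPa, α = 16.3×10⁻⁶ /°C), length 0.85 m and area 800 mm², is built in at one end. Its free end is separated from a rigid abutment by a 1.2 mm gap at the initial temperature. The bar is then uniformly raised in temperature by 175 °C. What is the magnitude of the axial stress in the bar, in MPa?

σ ≈ 281 MPa (compressive)

If the wall were absent the bar would grow by αΔT L = 16.3×10⁻⁶ × 175 × 850 = 2.425 mm.
This exceeds the 1.2 mm gap, so the wall pushes back. The portion of expansion that must be recovered elastically is δ_free − gap = 2.425 − 1.2 = 1.225 mm.
That suppressed elongation corresponds to σ = E·Δ/L = 195×10³ × 1.225/850 = 280.9 MPa.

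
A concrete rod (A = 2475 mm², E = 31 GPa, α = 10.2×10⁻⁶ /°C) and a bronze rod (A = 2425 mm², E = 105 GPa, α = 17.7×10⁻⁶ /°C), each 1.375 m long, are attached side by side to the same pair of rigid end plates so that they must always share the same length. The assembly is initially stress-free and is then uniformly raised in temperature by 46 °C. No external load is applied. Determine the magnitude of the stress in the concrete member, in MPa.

σ ≈ 8.22 MPa (tensile)

Equilibrium of a rigid end plate with no external load gives equal and opposite internal forces ±P in the two members. Since α_{bronze} > α_{concrete}, heating drives the bronze into compression and the concrete into tension.
Setting the final lengths equal and cancelling L: (α₁ − α₂)ΔT = P/(A₁E₁) + P/(A₂E₂).
|α₁ − α₂|·ΔT = 7.5×10⁻⁶ × 46 = 0.000345.
1/(A₁E₁) + 1/(A₂E₂) = 1/(2475×31×10³) + 1/(2425×105×10³) = 1.696×10⁻⁸ N⁻¹.
P = 0.000345 / 1.696×10⁻⁸ = 20340 N = 20.34 kN.
σ_{concrete} = P/A₁ = 20340/2475 = 8.219 MPa, tensile.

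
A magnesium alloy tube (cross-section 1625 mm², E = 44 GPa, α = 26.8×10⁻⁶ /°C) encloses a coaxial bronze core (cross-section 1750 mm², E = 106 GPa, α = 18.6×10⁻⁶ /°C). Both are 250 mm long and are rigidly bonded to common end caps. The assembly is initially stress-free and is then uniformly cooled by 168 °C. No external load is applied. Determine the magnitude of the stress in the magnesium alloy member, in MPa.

Both members must finish at the same length. With the larger α, the magnesium alloy tends to over-contract; the plates restrain it, putting the magnesium alloy in tension and the bronze in compression. With no external load the two internal forces are equal and opposite, magnitude P.
Equating the net (thermal + elastic) strains gives |α₁ − α₂|·ΔT = P·[1/(A₁E₁) + 1/(A₂E₂)].
|α₁ − α₂|·ΔT = 8.2×10⁻⁶ × 168 = 0.001378.
1/(A₁E₁) + 1/(A₂E₂) = 1/(1625×44×10³) + 1/(1750×106×10³) = 1.938×10⁻⁸ N⁻¹.
P = 0.001378 / 1.938×10⁻⁸ = 71100 N = 71.1 kN.
σ_{magnesium alloy} = P/A₁ = 71100/1625 = 43.75 MPa, tensile.

σ ≈ 43.8 MPa (tensile)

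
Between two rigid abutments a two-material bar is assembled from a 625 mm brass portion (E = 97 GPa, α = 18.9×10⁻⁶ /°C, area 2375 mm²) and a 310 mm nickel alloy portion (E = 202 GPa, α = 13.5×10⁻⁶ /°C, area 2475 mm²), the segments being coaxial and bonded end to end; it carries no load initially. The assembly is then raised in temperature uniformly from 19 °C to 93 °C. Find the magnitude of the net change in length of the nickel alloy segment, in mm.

|ΔL| ≈ 0.0895 mm

With the walls removed the bar would change length by δ_free = Σ αᵢΔT Lᵢ = 18.9×10⁻⁶×74×625 + 13.5×10⁻⁶×74×310 = 1.184 mm.
Since the ends are fixed, an axial force P builds up, equal in every segment, with P · Σ Lᵢ/(AᵢEᵢ) = δ_free.
Σ Lᵢ/(AᵢEᵢ) = 625/(2375×97×10³) + 310/(2475×202×10³) = 3.333×10⁻⁶ mm/N.
So P = 1.184 / 3.333×10⁻⁶ = 355.2 kN, compressive.
For the nickel alloy segment, free thermal change = 13.5×10⁻⁶×74×310 = 0.3097 mm and elastic change from P = 355200×310/(2475×202×10³) = 0.2202 mm; these oppose, so the net change is 0.0895 mm (segment lengthens).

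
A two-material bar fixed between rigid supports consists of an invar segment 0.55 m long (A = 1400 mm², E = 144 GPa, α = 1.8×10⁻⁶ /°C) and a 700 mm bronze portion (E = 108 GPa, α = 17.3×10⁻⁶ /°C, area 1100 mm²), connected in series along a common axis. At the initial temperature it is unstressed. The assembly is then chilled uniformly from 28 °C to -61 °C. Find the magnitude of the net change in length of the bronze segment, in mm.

Free thermal contraction of the whole bar: Σ αᵢΔT Lᵢ = 1.8×10⁻⁶×89×550 + 17.3×10⁻⁶×89×700 = 1.166 mm.
The walls prevent any net length change, so an axial force P (same in every segment) develops. Compatibility: P · Σ Lᵢ/(AᵢEᵢ) = δ_free.
Σ Lᵢ/(AᵢEᵢ) = 550/(1400×144×10³) + 700/(1100×108×10³) = 8.62×10⁻⁶ mm/N.
P = 1.166 / 8.62×10⁻⁶ = 135200 N = 135.2 kN, tensile.
For the bronze segment, free thermal change = 17.3×10⁻⁶×89×700 = 1.078 mm and elastic change from P = 135200×700/(1100×108×10³) = 0.7969 mm; these oppose, so the net change is 0.281 mm (segment shortens).

|ΔL| ≈ 0.281 mm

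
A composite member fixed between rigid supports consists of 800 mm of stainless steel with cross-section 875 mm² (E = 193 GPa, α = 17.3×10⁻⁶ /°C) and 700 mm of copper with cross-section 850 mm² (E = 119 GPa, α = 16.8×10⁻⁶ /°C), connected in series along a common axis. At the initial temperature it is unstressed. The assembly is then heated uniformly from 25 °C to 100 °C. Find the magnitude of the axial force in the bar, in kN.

P ≈ 165 kN (compressive)

With the walls removed the bar would change length by δ_free = Σ αᵢΔT Lᵢ = 17.3×10⁻⁶×75×800 + 16.8×10⁻⁶×75×700 = 1.92 mm.
The walls prevent any net length change, so an axial force P (same in every segment) develops. Compatibility: P · Σ Lᵢ/(AᵢEᵢ) = δ_free.
Σ Lᵢ/(AᵢEᵢ) = 800/(875×193×10³) + 700/(850×119×10³) = 1.166×10⁻⁵ mm/N.
Hence P = δ_free / Σ(L/AE) = 1.92/1.166×10⁻⁵ = 164.7 kN (compressive).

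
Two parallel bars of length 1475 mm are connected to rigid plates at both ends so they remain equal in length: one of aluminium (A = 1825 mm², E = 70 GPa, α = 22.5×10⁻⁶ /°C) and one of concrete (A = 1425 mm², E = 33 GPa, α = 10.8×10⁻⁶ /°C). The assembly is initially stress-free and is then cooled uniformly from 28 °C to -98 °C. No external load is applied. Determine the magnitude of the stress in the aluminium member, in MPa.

Both members must finish at the same length. With the larger α, the aluminium tends to over-contract; the plates restrain it, putting the aluminium in tension and the concrete in compression. With no external load the two internal forces are equal and opposite, magnitude P.
Equating the net (thermal + elastic) strains gives |α₁ − α₂|·ΔT = P·[1/(A₁E₁) + 1/(A₂E₂)].
|α₁ − α₂|·ΔT = 11.7×10⁻⁶ × 126 = 0.001474.
1/(A₁E₁) + 1/(A₂E₂) = 1/(1825×70×10³) + 1/(1425×33×10³) = 2.909×10⁻⁸ N⁻¹.
So P = 0.001474 / 2.909×10⁻⁸ = 50.67 kN.
σ_{aluminium} = P/A₁ = 50670/1825 = 27.77 MPa, tensile.

σ ≈ 27.8 MPa (tensile)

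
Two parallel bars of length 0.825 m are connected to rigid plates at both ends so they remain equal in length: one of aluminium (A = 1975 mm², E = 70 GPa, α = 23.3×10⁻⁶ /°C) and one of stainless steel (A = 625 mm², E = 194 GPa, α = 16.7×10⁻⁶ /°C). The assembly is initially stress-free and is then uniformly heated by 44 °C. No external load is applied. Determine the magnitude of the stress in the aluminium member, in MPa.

σ ≈ 9.5 MPa (compressive)

Equilibrium of a rigid end plate with no external load gives equal and opposite internal forces ±P in the two members. Since α_{aluminium} > α_{stainless steel}, heating drives the aluminium into compression and the stainless steel into tension.
Compatibility of the two members (thermal + elastic change equal): (α₁ − α₂)ΔT = P·[1/(A₁E₁) + 1/(A₂E₂)].
|α₁ − α₂|·ΔT = 6.6×10⁻⁶ × 44 = 0.0002904.
1/(A₁E₁) + 1/(A₂E₂) = 1/(1975×70×10³) + 1/(625×194×10³) = 1.548×10⁻⁸ N⁻¹.
P = 0.0002904 / 1.548×10⁻⁸ = 18760 N = 18.76 kN.
σ_{aluminium} = P/A₁ = 18760/1975 = 9.498 MPa, compressive.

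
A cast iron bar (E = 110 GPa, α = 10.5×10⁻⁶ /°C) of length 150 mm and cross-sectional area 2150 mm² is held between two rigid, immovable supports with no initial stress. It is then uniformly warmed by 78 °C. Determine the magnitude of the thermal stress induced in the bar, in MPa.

σ ≈ 90.1 MPa (compressive)

With length fixed, the mechanical strain must cancel the thermal strain αΔT = 10.5×10⁻⁶ × 78 = 819×10⁻⁶.
The stress required to suppress this strain is σ = Eε = 110×10³ × 819×10⁻⁶ = 90.09 MPa, compressive since the bar is trying to expand.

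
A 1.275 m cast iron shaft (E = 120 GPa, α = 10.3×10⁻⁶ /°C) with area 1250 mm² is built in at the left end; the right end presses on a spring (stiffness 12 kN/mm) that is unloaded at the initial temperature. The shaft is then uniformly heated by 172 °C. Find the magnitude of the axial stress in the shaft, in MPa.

The unrestrained thermal change is αΔT L = 10.3×10⁻⁶ × 172 × 1275 = 2.259 mm.
With a force P in the spring, the elastic change of the shaft is PL/(AE) and that of the spring is P/k; compatibility requires their sum to equal δ_free.
So P = δ_free / [L/(AE) + 1/k] = 2.259 / [ 1275/(1250×120×10³) + 1/(12×10³) ].
P = 2.259 / 9.183×10⁻⁵ = 24600 N.
σ = P/A = 24600/1250 = 19.68 MPa.

σ ≈ 19.7 MPa (compressive)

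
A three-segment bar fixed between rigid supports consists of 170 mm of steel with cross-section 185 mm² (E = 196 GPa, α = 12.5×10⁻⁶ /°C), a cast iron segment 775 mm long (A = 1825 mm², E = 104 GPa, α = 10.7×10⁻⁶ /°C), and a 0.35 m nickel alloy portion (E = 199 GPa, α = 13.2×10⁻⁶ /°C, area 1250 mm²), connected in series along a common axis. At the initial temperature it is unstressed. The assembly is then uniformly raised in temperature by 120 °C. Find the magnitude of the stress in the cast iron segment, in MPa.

Free thermal expansion of the whole bar: Σ αᵢΔT Lᵢ = 12.5×10⁻⁶×120×170 + 10.7×10⁻⁶×120×775 + 13.2×10⁻⁶×120×350 = 1.804 mm.
The walls prevent any net length change, so an axial force P (same in every segment) develops. Compatibility: P · Σ Lᵢ/(AᵢEᵢ) = δ_free.
Σ Lᵢ/(AᵢEᵢ) = 170/(185×196×10³) + 775/(1825×104×10³) + 350/(1250×199×10³) = 1.018×10⁻⁵ mm/N.
Hence P = δ_free / Σ(L/AE) = 1.804/1.018×10⁻⁵ = 177.3 kN (compressive).
σ_{cast iron} = P / A = 177300 / 1825 = 97.14 MPa.

σ ≈ 97.1 MPa (compressive)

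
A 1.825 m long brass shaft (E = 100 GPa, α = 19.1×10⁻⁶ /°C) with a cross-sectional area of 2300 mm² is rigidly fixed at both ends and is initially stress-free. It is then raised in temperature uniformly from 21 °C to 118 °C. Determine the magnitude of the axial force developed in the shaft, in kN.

With zero net strain, σ = E·αΔT = 100 GPa × 19.1×10⁻⁶ × 97 = 185.3 MPa.
P = AEαΔT = 2300 × 100×10³ × 19.1×10⁻⁶ × 97 = 426.1 kN (compressive).

P ≈ 426 kN (compressive)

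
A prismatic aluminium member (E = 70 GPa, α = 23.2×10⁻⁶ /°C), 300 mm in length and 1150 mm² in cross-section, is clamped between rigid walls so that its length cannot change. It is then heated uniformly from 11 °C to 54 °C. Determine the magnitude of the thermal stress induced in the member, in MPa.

σ ≈ 69.8 MPa (compressive)

Because both ends are immovable the net strain is zero, and the suppressed thermal strain is αΔT = 23.2×10⁻⁶ × 43 = 997.6×10⁻⁶.
Hence σ = E·αΔT = 70×10³ × 997.6×10⁻⁶ = 69.83 MPa, compressive.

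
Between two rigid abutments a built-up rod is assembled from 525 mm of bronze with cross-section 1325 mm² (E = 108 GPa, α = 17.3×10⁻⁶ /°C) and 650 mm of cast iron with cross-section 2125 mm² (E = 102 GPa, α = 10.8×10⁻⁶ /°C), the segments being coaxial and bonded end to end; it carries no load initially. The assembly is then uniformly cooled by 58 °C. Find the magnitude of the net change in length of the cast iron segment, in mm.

With the walls removed the bar would change length by δ_free = Σ αᵢΔT Lᵢ = 17.3×10⁻⁶×58×525 + 10.8×10⁻⁶×58×650 = 0.9339 mm.
The walls prevent any net length change, so an axial force P (same in every segment) develops. Compatibility: P · Σ Lᵢ/(AᵢEᵢ) = δ_free.
The series flexibility is Σ Lᵢ/(AᵢEᵢ) = 525/(1325×108×10³) + 650/(2125×102×10³) = 6.668×10⁻⁶ mm/N.
P = 0.9339 / 6.668×10⁻⁶ = 140100 N = 140.1 kN, tensile.
For the cast iron segment, free thermal change = 10.8×10⁻⁶×58×650 = 0.4072 mm and elastic change from P = 140100×650/(2125×102×10³) = 0.4201 mm; these oppose, so the net change is 0.0129 mm (segment lengthens).

|ΔL| ≈ 0.0129 mm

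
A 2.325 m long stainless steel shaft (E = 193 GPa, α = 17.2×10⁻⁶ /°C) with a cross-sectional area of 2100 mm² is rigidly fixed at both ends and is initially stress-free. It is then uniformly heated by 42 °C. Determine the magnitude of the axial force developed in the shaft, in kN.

P ≈ 293 kN (compressive)

Full restraint means ε = 0, so the stress is σ = EαΔT = 193×10³ × 17.2×10⁻⁶ × 42 = 139.4 MPa.
P = AEαΔT = 2100 × 193×10³ × 17.2×10⁻⁶ × 42 = 292.8 kN (compressive).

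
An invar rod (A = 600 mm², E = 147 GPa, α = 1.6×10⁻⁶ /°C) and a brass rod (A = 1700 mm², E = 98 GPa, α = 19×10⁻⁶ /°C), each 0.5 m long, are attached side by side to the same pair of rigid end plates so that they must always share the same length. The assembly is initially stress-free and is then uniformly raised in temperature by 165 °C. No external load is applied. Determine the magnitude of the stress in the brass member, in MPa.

σ ≈ 97.4 MPa (compressive)

Both members must finish at the same length. With the larger α, the brass tends to over-expand; the plates restrain it, putting the brass in compression and the invar in tension. With no external load the two internal forces are equal and opposite, magnitude P.
Compatibility of the two members (thermal + elastic change equal): (α₁ − α₂)ΔT = P·[1/(A₁E₁) + 1/(A₂E₂)].
|α₁ − α₂|·ΔT = 17.4×10⁻⁶ × 165 = 0.002871.
1/(A₁E₁) + 1/(A₂E₂) = 1/(600×147×10³) + 1/(1700×98×10³) = 1.734×10⁻⁸ N⁻¹.
P = 0.002871 / 1.734×10⁻⁸ = 165600 N = 165.6 kN.
σ_{brass} = P/A₂ = 165600/1700 = 97.39 MPa, compressive.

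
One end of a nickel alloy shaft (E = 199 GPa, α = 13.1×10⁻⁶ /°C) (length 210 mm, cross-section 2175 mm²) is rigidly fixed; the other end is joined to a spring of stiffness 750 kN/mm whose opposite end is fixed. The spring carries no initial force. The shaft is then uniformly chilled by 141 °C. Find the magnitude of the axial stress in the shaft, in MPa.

If the spring were absent the shaft would shorten by αΔT L = 13.1×10⁻⁶ × 141 × 210 = 0.3879 mm.
With a force P in the spring, the elastic change of the shaft is PL/(AE) and that of the spring is P/k; compatibility requires their sum to equal δ_free.
P [ L/(AE) + 1/k ] = δ_free → P [ 210/(2175×199×10³) + 1/(750×10³) ] = 0.3879.
P = 0.3879 / 1.819×10⁻⁶ = 213300 N.
σ = P/A = 213300/2175 = 98.07 MPa.

σ ≈ 98.1 MPa (tensile)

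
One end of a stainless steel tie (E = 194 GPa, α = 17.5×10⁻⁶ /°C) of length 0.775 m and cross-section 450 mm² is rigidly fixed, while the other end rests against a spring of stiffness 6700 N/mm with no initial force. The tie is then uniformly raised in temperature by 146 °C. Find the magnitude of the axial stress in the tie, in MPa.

The unrestrained thermal change is αΔT L = 17.5×10⁻⁶ × 146 × 775 = 1.98 mm.
With a force P in the spring, the elastic change of the tie is PL/(AE) and that of the spring is P/k; compatibility requires their sum to equal δ_free.
P [ L/(AE) + 1/k ] = δ_free → P [ 775/(450×194×10³) + 1/(6700) ] = 1.98.
P = 1.98 / 0.0001581 = 12520 N.
σ = P/A = 12520/450 = 27.83 MPa.

σ ≈ 27.8 MPa (compressive)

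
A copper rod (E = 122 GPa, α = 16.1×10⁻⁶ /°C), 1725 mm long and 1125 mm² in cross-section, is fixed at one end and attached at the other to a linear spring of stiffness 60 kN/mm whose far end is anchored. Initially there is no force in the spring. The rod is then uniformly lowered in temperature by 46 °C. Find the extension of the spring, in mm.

δ ≈ 0.728 mm

Free thermal contraction: δ_free = αΔT L = 16.1×10⁻⁶ × 46 × 1725 = 1.278 mm.
Let P be the tensile force in the spring. The rod extends elastically by PL/(AE) and the spring stretches by P/k; together these equal δ_free.
So P = δ_free / [L/(AE) + 1/k] = 1.278 / [ 1725/(1125×122×10³) + 1/(60×10³) ].
P = 1.278 / 2.923×10⁻⁵ = 43700 N.
Spring extension = P/k = 43700/(60×10³) = 0.7283 mm.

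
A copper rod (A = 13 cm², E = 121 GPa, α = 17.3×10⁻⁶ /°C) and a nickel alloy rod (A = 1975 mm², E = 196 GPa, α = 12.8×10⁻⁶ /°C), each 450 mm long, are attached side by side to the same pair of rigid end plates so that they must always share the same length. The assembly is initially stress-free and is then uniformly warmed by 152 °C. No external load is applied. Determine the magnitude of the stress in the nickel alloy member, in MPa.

σ ≈ 38.7 MPa (tensile)

Equilibrium of a rigid end plate with no external load gives equal and opposite internal forces ±P in the two members. Since α_{copper} > α_{nickel alloy}, heating drives the copper into compression and the nickel alloy into tension.
Setting the final lengths equal and cancelling L: (α₁ − α₂)ΔT = P/(A₁E₁) + P/(A₂E₂).
|α₁ − α₂|·ΔT = 4.5×10⁻⁶ × 152 = 0.000684.
1/(A₁E₁) + 1/(A₂E₂) = 1/(1300×121×10³) + 1/(1975×196×10³) = 8.941×10⁻⁹ N⁻¹.
P = 0.000684 / 8.941×10⁻⁹ = 76510 N = 76.51 kN.
σ_{nickel alloy} = P/A₂ = 76510/1975 = 38.74 MPa, tensile.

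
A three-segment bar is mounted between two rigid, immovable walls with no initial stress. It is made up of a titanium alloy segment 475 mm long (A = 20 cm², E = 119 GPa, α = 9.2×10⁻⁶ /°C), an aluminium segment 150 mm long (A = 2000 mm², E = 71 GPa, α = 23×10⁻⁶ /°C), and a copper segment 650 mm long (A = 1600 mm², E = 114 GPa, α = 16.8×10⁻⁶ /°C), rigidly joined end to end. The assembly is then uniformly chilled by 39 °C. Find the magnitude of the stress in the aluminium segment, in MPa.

σ ≈ 55.2 MPa (tensile)

Free thermal contraction of the whole bar: Σ αᵢΔT Lᵢ = 9.2×10⁻⁶×39×475 + 23×10⁻⁶×39×150 + 16.8×10⁻⁶×39×650 = 0.7309 mm.
Since the ends are fixed, an axial force P builds up, equal in every segment, with P · Σ Lᵢ/(AᵢEᵢ) = δ_free.
The series flexibility is Σ Lᵢ/(AᵢEᵢ) = 475/(2000×119×10³) + 150/(2000×71×10³) + 650/(1600×114×10³) = 6.616×10⁻⁶ mm/N.
Hence P = δ_free / Σ(L/AE) = 0.7309/6.616×10⁻⁶ = 110.5 kN (tensile).
σ_{aluminium} = P / A = 110500 / 2000 = 55.24 MPa.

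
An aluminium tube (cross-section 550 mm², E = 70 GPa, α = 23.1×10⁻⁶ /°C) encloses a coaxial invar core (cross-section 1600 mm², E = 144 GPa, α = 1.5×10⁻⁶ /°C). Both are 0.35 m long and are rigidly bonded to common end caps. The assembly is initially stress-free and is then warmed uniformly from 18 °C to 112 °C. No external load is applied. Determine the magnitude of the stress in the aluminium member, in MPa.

σ ≈ 122 MPa (compressive)

Equilibrium of a rigid end plate with no external load gives equal and opposite internal forces ±P in the two members. Since α_{aluminium} > α_{invar}, heating drives the aluminium into compression and the invar into tension.
Compatibility of the two members (thermal + elastic change equal): (α₁ − α₂)ΔT = P·[1/(A₁E₁) + 1/(A₂E₂)].
|α₁ − α₂|·ΔT = 21.6×10⁻⁶ × 94 = 0.00203.
1/(A₁E₁) + 1/(A₂E₂) = 1/(550×70×10³) + 1/(1600×144×10³) = 3.031×10⁻⁸ N⁻¹.
So P = 0.00203 / 3.031×10⁻⁸ = 66.98 kN.
σ_{aluminium} = P/A₁ = 66980/550 = 121.8 MPa, compressive.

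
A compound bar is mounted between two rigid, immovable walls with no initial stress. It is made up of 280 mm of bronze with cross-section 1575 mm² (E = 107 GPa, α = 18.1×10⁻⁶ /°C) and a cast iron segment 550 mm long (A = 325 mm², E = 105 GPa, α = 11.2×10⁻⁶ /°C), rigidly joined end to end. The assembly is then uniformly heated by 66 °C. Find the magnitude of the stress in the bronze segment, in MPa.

σ ≈ 26.5 MPa (compressive)

If the supports were absent, the total length change would be Σ αᵢΔT Lᵢ = 18.1×10⁻⁶×66×280 + 11.2×10⁻⁶×66×550 = 0.741 mm.
The walls prevent any net length change, so an axial force P (same in every segment) develops. Compatibility: P · Σ Lᵢ/(AᵢEᵢ) = δ_free.
Σ Lᵢ/(AᵢEᵢ) = 280/(1575×107×10³) + 550/(325×105×10³) = 1.778×10⁻⁵ mm/N.
So P = 0.741 / 1.778×10⁻⁵ = 41.68 kN, compressive.
σ_{bronze} = P / A = 41680 / 1575 = 26.46 MPa.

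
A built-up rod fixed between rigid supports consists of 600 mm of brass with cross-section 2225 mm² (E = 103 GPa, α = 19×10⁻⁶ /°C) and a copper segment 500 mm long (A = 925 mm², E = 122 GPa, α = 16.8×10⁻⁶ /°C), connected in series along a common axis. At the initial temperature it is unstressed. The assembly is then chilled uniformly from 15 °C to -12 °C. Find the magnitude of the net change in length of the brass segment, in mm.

|ΔL| ≈ 0.109 mm

If the supports were absent, the total length change would be Σ αᵢΔT Lᵢ = 19×10⁻⁶×27×600 + 16.8×10⁻⁶×27×500 = 0.5346 mm.
Since the ends are fixed, an axial force P builds up, equal in every segment, with P · Σ Lᵢ/(AᵢEᵢ) = δ_free.
The series flexibility is Σ Lᵢ/(AᵢEᵢ) = 600/(2225×103×10³) + 500/(925×122×10³) = 7.049×10⁻⁶ mm/N.
P = 0.5346 / 7.049×10⁻⁶ = 75840 N = 75.84 kN, tensile.
For the brass segment, free thermal change = 19×10⁻⁶×27×600 = 0.3078 mm and elastic change from P = 75840×600/(2225×103×10³) = 0.1986 mm; these oppose, so the net change is 0.109 mm (segment shortens).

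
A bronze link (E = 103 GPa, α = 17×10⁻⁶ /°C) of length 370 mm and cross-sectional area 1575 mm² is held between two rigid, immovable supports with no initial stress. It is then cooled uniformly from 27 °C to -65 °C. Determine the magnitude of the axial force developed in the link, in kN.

P ≈ 254 kN (tensile)

With zero net strain, σ = E·αΔT = 103 GPa × 17×10⁻⁶ × 92 = 161.1 MPa.
P = AEαΔT = 1575 × 103×10³ × 17×10⁻⁶ × 92 = 253.7 kN (tensile).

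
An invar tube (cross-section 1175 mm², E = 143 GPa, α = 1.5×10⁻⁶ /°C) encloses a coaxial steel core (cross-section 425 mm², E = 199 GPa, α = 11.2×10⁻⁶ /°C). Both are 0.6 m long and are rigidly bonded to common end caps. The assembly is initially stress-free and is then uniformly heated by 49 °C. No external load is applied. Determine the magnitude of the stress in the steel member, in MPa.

The steel has the larger α, so on heating it would change length more than the invar if both were free. The rigid plates force a common final length, so the steel is put into compression and the invar into tension, with equal and opposite forces P (no external load).
Equating the net (thermal + elastic) strains gives |α₁ − α₂|·ΔT = P·[1/(A₁E₁) + 1/(A₂E₂)].
|α₁ − α₂|·ΔT = 9.7×10⁻⁶ × 49 = 0.0004753.
1/(A₁E₁) + 1/(A₂E₂) = 1/(1175×143×10³) + 1/(425×199×10³) = 1.778×10⁻⁸ N⁻¹.
So P = 0.0004753 / 1.778×10⁻⁸ = 26.74 kN.
σ_{steel} = P/A₂ = 26740/425 = 62.92 MPa, compressive.

σ ≈ 62.9 MPa (compressive)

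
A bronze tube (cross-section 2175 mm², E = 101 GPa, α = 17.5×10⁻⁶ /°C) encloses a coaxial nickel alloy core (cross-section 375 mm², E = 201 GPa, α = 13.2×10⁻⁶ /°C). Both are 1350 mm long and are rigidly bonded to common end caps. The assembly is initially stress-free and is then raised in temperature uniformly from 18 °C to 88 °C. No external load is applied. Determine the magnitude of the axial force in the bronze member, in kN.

P ≈ 16.9 kN (compressive in the bronze)

The bronze has the larger α, so on heating it would change length more than the nickel alloy if both were free. The rigid plates force a common final length, so the bronze is put into compression and the nickel alloy into tension, with equal and opposite forces P (no external load).
Setting the final lengths equal and cancelling L: (α₁ − α₂)ΔT = P/(A₁E₁) + P/(A₂E₂).
|α₁ − α₂|·ΔT = 4.3×10⁻⁶ × 70 = 0.000301.
1/(A₁E₁) + 1/(A₂E₂) = 1/(2175×101×10³) + 1/(375×201×10³) = 1.782×10⁻⁸ N⁻¹.
So P = 0.000301 / 1.782×10⁻⁸ = 16.89 kN.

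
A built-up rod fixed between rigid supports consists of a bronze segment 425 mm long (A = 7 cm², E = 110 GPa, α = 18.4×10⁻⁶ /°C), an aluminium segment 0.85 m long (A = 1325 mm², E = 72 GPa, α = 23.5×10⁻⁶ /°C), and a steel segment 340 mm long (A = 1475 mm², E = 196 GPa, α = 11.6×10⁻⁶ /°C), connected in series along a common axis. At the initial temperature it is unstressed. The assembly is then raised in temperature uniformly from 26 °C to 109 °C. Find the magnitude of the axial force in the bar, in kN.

With the walls removed the bar would change length by δ_free = Σ αᵢΔT Lᵢ = 18.4×10⁻⁶×83×425 + 23.5×10⁻⁶×83×850 + 11.6×10⁻⁶×83×340 = 2.634 mm.
Since the ends are fixed, an axial force P builds up, equal in every segment, with P · Σ Lᵢ/(AᵢEᵢ) = δ_free.
The series flexibility is Σ Lᵢ/(AᵢEᵢ) = 425/(700×110×10³) + 850/(1325×72×10³) + 340/(1475×196×10³) = 1.561×10⁻⁵ mm/N.
So P = 2.634 / 1.561×10⁻⁵ = 168.8 kN, compressive.

P ≈ 169 kN (compressive)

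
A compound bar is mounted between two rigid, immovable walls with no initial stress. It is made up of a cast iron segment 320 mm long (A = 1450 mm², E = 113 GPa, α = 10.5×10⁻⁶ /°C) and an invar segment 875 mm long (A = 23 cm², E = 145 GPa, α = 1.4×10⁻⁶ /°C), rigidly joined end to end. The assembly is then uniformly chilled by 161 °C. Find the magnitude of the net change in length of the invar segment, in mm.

If the supports were absent, the total length change would be Σ αᵢΔT Lᵢ = 10.5×10⁻⁶×161×320 + 1.4×10⁻⁶×161×875 = 0.7382 mm.
The walls prevent any net length change, so an axial force P (same in every segment) develops. Compatibility: P · Σ Lᵢ/(AᵢEᵢ) = δ_free.
The series flexibility is Σ Lᵢ/(AᵢEᵢ) = 320/(1450×113×10³) + 875/(2300×145×10³) = 4.577×10⁻⁶ mm/N.
Hence P = δ_free / Σ(L/AE) = 0.7382/4.577×10⁻⁶ = 161.3 kN (tensile).
For the invar segment, free thermal change = 1.4×10⁻⁶×161×875 = 0.1972 mm and elastic change from P = 161300×875/(2300×145×10³) = 0.4232 mm; these oppose, so the net change is 0.226 mm (segment lengthens).

|ΔL| ≈ 0.226 mm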